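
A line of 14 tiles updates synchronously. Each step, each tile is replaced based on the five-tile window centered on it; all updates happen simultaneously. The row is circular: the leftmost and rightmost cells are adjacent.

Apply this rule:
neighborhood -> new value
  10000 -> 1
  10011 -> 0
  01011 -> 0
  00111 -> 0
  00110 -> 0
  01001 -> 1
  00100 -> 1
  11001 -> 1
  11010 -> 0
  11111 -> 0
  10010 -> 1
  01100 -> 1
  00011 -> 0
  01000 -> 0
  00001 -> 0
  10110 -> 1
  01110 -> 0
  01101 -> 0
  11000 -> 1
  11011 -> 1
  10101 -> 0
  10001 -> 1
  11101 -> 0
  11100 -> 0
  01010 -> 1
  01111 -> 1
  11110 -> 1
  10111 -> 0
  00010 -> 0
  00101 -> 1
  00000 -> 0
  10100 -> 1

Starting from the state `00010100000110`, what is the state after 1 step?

10011101000011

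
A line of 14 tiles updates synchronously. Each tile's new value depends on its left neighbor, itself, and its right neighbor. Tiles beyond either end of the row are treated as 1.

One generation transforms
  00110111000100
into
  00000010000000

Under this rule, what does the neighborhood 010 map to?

0

At position 11 the neighborhood is 010; the next row has 0 there.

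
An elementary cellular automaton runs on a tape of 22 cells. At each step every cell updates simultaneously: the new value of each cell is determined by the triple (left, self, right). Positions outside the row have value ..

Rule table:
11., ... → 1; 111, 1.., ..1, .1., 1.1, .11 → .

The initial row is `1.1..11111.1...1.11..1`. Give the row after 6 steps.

.........1...1....1...
11111111...1...11...11
.......1.1...1..1.1..1
111111.....1..........
.....1.111...111111111
1111.....1.1.........1

1111.....1.1.........1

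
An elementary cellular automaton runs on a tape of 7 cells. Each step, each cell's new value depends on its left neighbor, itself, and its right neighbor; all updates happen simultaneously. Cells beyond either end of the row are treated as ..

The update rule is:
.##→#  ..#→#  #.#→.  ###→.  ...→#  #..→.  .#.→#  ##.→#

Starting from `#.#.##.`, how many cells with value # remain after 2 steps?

#.#.##.  (fixed point — unchanged through step 2)
count of #: 4

4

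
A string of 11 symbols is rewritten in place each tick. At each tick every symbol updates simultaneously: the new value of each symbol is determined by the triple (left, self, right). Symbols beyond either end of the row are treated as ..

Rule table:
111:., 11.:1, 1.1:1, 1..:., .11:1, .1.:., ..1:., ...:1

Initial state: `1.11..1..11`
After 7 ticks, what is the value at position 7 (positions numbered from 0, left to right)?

1

.111.....11
.1.1.111.11
..1.11.1111
1..11111..1
...1...1...
11...1...11
11.1...1.11
position 7 holds 1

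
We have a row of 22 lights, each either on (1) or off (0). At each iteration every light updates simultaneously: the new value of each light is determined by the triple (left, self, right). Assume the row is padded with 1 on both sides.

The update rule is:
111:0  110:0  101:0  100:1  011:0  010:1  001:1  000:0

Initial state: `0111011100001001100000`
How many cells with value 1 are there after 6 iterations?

10

iteration 1: 0000000010011110010001
iteration 2: 1000000111100001111010
iteration 3: 0100001000010010000010
iteration 4: 0110011100111111000110
iteration 5: 0001100011000000101000
iteration 6: 1010010100100001101101
count of 1: 10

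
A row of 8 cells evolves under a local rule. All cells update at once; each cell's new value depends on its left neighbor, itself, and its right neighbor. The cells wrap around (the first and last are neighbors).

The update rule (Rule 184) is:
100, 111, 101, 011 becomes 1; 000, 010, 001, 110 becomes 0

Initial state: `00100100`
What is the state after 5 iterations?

00010010
00001001
10000100
01000010
00100001

00100001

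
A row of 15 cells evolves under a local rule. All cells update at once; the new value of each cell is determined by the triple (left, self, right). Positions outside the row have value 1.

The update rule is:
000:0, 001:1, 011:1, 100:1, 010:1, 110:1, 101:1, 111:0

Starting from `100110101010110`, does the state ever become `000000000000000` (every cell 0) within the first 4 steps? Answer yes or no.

yes

step 1: 111111111111111
step 2: 000000000000000
all cells are 0 at step 2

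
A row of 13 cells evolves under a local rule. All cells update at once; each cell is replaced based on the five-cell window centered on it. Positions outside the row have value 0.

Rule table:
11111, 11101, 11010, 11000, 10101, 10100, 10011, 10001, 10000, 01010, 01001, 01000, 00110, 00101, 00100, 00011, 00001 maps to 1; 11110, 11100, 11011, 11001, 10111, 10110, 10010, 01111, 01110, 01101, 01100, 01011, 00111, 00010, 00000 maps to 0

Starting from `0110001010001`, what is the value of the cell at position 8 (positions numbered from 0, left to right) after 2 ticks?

1

1101101111101
1000000010111
position 8 holds 1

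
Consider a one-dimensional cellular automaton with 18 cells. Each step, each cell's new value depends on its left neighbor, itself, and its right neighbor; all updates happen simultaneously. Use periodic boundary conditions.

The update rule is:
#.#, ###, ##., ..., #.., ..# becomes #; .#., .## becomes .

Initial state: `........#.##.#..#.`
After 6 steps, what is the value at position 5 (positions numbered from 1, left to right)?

step 1: ########.#.##.##.#
step 2: #########.#.##.##.
step 3: .#########.#.##.##
step 4: #.#########.#.##.#
step 5: ##.#########.#.##.
step 6: .##.#########.#.##
position 5 holds #

#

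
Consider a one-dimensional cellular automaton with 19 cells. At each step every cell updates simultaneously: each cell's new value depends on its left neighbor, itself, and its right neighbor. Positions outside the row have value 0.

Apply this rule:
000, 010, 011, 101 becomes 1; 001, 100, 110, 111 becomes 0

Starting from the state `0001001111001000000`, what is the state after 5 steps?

1101001000001011111
1011001011101110000
1110001110011000111
1000101000010010100
1010111011010011101

1010111011010011101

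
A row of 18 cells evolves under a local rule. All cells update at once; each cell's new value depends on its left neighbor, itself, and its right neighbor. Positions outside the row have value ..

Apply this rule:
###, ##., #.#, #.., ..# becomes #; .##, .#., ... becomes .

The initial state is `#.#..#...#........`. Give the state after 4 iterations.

#.#.#.##.#.#.#....

iteration 1: .#.##.#.#.#.......
iteration 2: #.#.##.#.#.#......
iteration 3: .#.#.##.#.#.#.....
iteration 4: #.#.#.##.#.#.#....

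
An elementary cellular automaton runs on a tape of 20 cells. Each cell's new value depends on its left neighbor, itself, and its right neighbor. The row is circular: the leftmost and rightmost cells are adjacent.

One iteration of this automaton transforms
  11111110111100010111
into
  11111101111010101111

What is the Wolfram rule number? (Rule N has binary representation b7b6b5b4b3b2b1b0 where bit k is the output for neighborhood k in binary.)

186

position 0: 111 → 1  (bit 7 = 1)
position 6: 110 → 0  (bit 6 = 0)
position 7: 101 → 1  (bit 5 = 1)
position 12: 100 → 1  (bit 4 = 1)
position 8: 011 → 1  (bit 3 = 1)
position 15: 010 → 0  (bit 2 = 0)
position 14: 001 → 1  (bit 1 = 1)
position 13: 000 → 0  (bit 0 = 0)
bits b7..b0 = 10111010 = 186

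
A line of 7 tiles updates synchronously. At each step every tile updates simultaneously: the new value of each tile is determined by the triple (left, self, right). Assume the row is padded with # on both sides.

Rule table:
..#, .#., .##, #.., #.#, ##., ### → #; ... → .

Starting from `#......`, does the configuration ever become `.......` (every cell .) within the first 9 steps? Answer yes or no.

no

step 1: ##....#
step 2: ###..##
step 3: #######
step 4: #######  (fixed point — unchanged through step 9)
step 9 is #######, still not uniform .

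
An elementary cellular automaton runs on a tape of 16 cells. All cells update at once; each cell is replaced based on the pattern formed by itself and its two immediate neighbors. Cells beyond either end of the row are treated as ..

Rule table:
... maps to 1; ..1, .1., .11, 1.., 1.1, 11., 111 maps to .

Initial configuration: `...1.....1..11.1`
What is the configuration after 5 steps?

11...111........

step 1: 11...111........
step 2: ...1.....1111111
step 3: 11...111........  (repeats step 1; period 2)
step 5: 11...111........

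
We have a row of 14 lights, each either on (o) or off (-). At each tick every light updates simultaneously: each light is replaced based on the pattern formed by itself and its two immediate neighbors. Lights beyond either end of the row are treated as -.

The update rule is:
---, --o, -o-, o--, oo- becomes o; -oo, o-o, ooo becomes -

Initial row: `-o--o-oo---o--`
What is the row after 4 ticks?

---ooo-------o

ooooo--ooooooo
----ooo------o
oooo--oooooooo
---ooo-------o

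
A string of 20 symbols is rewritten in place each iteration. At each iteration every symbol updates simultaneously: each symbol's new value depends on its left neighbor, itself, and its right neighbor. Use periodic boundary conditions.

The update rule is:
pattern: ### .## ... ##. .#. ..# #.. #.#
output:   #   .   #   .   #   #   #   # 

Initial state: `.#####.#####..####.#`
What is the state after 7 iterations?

#.###.#.###.##.##.##
.#.#.###.#.#..#..#.#
#####.#.############
####.###.###########
###.#.#.#.##########
##.#######.#########
#.#.#####.#.########

#.#.#####.#.########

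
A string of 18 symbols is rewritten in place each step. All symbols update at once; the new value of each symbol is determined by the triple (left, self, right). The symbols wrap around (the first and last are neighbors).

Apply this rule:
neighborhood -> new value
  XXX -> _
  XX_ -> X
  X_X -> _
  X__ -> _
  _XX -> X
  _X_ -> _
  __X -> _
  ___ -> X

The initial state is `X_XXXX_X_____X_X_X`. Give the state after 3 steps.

X_XXXX_______X_X_X

X_X__X___XXX_____X
X______X_X_X_XXX_X
X_XXXX_______X_X_X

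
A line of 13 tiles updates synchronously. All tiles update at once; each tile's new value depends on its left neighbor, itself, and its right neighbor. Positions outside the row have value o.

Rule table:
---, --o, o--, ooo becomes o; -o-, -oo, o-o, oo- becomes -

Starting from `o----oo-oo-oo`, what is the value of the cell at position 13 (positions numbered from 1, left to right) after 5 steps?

step 1: -oooo-------o
step 2: --oo-ooooooo-
step 3: oo----ooooo--
step 4: o-oooo-ooo-oo
step 5: ---oo---o---o
position 13 holds o

o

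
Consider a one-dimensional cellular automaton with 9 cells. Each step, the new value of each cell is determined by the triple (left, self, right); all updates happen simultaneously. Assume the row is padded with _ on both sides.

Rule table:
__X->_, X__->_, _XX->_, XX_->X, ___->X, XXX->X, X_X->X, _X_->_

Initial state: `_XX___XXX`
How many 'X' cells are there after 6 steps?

__X_X__XX
X__X____X
_____XX__
XXXX__X_X
_XXX___X_
__XX_X___
count of X: 3

3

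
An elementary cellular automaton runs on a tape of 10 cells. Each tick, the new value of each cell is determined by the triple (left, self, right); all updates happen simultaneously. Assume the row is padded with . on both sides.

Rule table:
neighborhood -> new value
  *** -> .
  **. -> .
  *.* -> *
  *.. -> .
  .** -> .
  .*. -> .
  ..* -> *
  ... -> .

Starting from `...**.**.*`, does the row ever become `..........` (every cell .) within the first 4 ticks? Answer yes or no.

..*..*..*.
.*..*..*..
*..*..*...
..*..*....
tick 4 is ..*..*...., still not uniform .

no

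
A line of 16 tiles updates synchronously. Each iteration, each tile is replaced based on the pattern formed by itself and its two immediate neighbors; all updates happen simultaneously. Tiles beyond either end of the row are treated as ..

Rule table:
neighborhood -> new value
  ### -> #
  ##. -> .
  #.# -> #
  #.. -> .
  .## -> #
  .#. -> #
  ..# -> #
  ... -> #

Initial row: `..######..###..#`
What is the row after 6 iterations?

iteration 1: #######..###..##
iteration 2: ######..###..##.
iteration 3: #####..###..##..
iteration 4: ####..###..##..#
iteration 5: ###..###..##..##
iteration 6: ##..###..##..##.

##..###..##..##.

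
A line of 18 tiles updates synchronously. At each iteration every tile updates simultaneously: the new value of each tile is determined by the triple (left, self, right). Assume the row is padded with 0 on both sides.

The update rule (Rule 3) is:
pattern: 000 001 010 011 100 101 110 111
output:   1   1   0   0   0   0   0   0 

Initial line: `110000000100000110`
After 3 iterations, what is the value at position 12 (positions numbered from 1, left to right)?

0

iteration 1: 000111111001111000
iteration 2: 111000000010000011
iteration 3: 000011111100111100
position 12 holds 0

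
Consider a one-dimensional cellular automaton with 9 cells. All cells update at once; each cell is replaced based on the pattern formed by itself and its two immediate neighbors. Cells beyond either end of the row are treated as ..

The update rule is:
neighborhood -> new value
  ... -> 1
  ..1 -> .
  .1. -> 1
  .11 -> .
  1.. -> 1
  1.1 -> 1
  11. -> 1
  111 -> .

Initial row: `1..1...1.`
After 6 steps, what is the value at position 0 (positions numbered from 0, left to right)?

step 1: 11.111.11
step 2: .11..11.1
step 3: ..11..111
step 4: 1..11...1
step 5: 11..111.1
step 6: .11...111
position 0 holds .

.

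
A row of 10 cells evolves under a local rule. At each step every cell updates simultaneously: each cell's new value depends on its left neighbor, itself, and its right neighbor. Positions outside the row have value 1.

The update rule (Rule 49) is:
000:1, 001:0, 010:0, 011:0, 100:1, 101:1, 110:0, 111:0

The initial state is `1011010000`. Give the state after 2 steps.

0100101110
1010010001

1010010001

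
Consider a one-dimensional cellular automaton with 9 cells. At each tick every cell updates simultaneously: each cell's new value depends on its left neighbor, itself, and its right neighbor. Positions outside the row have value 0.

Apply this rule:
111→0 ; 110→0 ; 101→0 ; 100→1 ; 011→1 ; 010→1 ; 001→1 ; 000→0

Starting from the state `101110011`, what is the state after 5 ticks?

101001010

tick 1: 101001110
tick 2: 101111001
tick 3: 101000111
tick 4: 101101100
tick 5: 101001010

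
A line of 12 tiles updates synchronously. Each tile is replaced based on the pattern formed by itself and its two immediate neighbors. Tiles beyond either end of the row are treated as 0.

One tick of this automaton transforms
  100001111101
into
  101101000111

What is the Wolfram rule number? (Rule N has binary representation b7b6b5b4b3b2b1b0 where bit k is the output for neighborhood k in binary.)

position 6: 111 → 0  (bit 7 = 0)
position 9: 110 → 1  (bit 6 = 1)
position 10: 101 → 1  (bit 5 = 1)
position 1: 100 → 0  (bit 4 = 0)
position 5: 011 → 1  (bit 3 = 1)
position 0: 010 → 1  (bit 2 = 1)
position 4: 001 → 0  (bit 1 = 0)
position 2: 000 → 1  (bit 0 = 1)
bits b7..b0 = 01101101 = 109

109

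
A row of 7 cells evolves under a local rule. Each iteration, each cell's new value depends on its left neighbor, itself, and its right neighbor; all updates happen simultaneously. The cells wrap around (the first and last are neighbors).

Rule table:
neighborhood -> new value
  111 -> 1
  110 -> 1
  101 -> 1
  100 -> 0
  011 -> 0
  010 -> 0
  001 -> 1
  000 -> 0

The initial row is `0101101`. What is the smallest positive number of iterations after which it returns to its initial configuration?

7

1010110
0101011
1010101
1101010
0110101
1011010
0101101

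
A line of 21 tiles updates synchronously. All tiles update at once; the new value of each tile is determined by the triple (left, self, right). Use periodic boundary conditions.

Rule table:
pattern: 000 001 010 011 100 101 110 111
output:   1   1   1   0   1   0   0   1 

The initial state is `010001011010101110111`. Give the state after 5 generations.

011111001001000111100

generation 1: 011111000010100100010
generation 2: 101110111110111111111
generation 3: 000100011100011111111
generation 4: 111111101011101111110
generation 5: 011111001001000111100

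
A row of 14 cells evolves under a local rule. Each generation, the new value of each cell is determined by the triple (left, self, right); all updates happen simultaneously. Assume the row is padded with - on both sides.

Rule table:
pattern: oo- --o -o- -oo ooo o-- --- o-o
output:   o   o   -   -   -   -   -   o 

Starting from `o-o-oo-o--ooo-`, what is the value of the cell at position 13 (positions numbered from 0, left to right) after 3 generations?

-

generation 1: -o-o-oo--o--o-
generation 2: o-o-o-o-o--o--
generation 3: -o-o-o-o--o---
position 13 holds -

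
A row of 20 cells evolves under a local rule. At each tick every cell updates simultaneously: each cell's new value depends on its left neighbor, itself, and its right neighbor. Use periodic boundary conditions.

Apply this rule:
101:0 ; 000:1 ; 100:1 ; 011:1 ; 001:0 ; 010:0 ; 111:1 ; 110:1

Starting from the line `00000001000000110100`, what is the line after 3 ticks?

11111110111110111011

11111100111110110011
11111110111110111011
11111110111110111011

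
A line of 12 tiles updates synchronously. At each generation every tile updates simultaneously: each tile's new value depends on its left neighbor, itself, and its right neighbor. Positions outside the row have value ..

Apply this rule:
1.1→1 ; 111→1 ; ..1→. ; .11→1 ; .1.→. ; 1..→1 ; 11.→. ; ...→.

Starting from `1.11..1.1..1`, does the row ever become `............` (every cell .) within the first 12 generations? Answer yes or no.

generation 1: .11.1..1.1..
generation 2: .1.1.1..1.1.
generation 3: ..1.1.1..1.1
generation 4: ...1.1.1..1.
generation 5: ....1.1.1..1
generation 6: .....1.1.1..
generation 7: ......1.1.1.
generation 8: .......1.1.1
generation 9: ........1.1.
generation 10: .........1.1
generation 11: ..........1.
generation 12: ...........1
generation 12 is ...........1, still not uniform .

no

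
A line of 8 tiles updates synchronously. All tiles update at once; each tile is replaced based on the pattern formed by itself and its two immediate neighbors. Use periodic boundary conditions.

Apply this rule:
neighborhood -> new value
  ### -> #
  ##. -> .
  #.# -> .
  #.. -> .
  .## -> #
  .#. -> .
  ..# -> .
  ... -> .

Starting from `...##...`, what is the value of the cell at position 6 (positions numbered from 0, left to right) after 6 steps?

.

...#....
........
........  (fixed point — unchanged through step 6)
position 6 holds .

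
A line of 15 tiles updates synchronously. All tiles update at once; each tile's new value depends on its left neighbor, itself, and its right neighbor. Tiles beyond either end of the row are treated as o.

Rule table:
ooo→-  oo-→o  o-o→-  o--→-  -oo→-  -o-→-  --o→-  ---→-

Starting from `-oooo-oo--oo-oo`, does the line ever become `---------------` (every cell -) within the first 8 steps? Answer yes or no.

----o--o---o---
---------------
all cells are - at step 2

yes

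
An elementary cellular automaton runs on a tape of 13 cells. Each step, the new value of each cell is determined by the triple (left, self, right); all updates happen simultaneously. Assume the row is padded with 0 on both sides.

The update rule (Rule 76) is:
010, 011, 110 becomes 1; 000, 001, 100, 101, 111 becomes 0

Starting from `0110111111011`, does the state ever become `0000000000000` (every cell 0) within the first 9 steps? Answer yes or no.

step 1: 0110100001011
step 2: 0110100001011  (fixed point — unchanged through step 9)
step 9 is 0110100001011, still not uniform 0

no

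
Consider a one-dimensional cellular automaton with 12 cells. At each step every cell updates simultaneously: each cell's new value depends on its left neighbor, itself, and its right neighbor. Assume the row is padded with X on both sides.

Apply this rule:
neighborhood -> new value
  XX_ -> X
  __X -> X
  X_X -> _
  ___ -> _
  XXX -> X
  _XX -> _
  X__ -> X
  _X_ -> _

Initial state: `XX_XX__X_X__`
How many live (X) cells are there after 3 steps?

6

XX__XXX___XX
XXXX_XXX_X_X
XXXX__XX____
count of X: 6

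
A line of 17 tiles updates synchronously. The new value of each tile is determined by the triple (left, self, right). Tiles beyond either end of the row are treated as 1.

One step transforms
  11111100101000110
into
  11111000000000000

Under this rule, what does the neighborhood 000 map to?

At position 12 the neighborhood is 000; the next row has 0 there.

0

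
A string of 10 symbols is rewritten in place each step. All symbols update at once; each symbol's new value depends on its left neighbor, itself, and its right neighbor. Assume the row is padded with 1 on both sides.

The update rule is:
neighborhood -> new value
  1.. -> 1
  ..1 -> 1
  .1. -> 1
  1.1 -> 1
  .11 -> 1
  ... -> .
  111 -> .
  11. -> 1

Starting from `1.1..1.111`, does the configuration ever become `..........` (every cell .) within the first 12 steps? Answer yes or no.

no

11111111..
.......111
1.....11..
11...11111
.11.11....
1111111..1
......1111
1....11...
11..1111.1
.1111..111
11..1111..
.1111..111
step 12 is .1111..111, still not uniform .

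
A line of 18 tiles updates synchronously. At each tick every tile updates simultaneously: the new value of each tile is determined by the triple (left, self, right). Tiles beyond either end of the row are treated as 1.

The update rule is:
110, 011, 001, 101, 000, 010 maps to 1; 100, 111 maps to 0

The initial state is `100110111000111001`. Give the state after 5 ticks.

101111101011101011
111000111110111110
001011100011100011
011110101110101110
110011111011111011

110011111011111011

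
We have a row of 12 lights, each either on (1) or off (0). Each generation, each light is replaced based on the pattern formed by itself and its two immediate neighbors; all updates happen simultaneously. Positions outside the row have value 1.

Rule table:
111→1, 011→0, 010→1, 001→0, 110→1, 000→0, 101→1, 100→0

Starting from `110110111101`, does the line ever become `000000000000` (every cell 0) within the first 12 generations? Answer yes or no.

no

generation 1: 111011011110
generation 2: 111101101111
generation 3: 111110110111
generation 4: 111111011011
generation 5: 111111101101
generation 6: 111111110110
generation 7: 111111111011
generation 8: 111111111101
generation 9: 111111111110
generation 10: 111111111111
generation 11: 111111111111  (fixed point — unchanged through generation 12)
generation 12 is 111111111111, still not uniform 0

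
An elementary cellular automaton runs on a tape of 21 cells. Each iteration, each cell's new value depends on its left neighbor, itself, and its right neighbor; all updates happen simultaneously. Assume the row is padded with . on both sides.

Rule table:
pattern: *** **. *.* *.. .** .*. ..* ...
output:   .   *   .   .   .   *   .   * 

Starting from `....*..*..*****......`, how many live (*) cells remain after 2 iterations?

9

iteration 1: ***.*..*......*.*****
iteration 2: ..*.*..*.****.*.....*
count of *: 9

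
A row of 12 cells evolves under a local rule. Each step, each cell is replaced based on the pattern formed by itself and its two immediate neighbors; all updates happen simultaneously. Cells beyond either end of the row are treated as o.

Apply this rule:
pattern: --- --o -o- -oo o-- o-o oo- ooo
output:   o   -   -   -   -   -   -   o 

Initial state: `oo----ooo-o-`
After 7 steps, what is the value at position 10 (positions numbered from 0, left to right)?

o--oo--o----
---------oo-
-ooooooo----
--ooooo--oo-
---ooo------
-o--o--oooo-
--------oo--
position 10 holds -

-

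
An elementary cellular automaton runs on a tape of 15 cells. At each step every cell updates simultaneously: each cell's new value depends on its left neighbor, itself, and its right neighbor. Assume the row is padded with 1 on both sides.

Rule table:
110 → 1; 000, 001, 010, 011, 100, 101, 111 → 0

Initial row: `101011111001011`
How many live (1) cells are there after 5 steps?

1

100000001000000
100000000000000
100000000000000  (fixed point — unchanged through step 5)
count of 1: 1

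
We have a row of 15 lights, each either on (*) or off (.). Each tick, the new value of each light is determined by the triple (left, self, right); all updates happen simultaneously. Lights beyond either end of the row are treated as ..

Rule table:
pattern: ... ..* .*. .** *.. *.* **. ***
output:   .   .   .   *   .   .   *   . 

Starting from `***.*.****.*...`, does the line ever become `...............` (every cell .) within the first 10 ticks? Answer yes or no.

*.*...*..*.....
...............
all cells are . at tick 2

yes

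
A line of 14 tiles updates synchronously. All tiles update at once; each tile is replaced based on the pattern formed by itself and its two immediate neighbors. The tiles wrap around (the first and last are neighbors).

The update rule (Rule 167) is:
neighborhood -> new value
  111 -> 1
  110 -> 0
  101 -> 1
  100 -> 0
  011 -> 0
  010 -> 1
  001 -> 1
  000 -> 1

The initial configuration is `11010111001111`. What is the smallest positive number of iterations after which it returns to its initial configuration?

28

iteration 1: 10111010010111
iteration 2: 01010110111011
iteration 3: 11111001010100
iteration 4: 01110011111101
iteration 5: 10100101111011
iteration 6: 01101110110101
iteration 7: 10010101001111
iteration 8: 00111111010111
iteration 9: 01011110111010
iteration 10: 11101101010110
iteration 11: 01010011111001
iteration 12: 11110101110011
iteration 13: 11101110100101
iteration 14: 11010101101110
iteration 15: 00111110010101
iteration 16: 01011100111111
iteration 17: 11101001011110
iteration 18: 01011011101101
iteration 19: 11100101010011
iteration 20: 11001111110101
iteration 21: 10010111101110
iteration 22: 10111011010101
iteration 23: 01010100111110
iteration 24: 11111101011100
iteration 25: 01111011101001
iteration 26: 10110101011011
iteration 27: 01001111100101
iteration 28: 11010111001111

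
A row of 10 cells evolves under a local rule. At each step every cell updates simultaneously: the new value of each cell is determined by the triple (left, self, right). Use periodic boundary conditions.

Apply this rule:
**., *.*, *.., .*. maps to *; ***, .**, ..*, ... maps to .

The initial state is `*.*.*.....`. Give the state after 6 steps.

******....
.....**...
......**..
.......**.
........**
*........*

*........*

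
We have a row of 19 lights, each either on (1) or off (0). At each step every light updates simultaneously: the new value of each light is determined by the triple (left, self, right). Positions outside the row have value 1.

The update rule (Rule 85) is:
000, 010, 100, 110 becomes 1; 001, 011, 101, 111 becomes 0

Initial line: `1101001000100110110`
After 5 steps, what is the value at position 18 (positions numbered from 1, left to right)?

0101101110110010010
0100100010011011010
0110111011001001010
0010001001101101010
1011101100100101010
position 18 holds 1

1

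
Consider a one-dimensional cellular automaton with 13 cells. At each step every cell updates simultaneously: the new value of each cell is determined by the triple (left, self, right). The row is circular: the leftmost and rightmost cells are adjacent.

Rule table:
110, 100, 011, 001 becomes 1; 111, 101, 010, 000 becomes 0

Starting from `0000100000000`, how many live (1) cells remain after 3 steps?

4

0001010000000
0010001000000
0101010100000
count of 1: 4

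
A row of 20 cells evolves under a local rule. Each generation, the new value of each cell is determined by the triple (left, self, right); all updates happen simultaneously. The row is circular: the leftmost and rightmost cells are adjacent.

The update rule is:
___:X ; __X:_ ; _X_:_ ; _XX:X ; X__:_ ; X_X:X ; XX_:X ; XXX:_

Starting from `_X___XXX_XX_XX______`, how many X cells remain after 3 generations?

___X_X_XXXXXXX_XXXXX
_X__X_XX_____XXX___X
X____XXX_XXX_X_X_X__
count of X: 10

10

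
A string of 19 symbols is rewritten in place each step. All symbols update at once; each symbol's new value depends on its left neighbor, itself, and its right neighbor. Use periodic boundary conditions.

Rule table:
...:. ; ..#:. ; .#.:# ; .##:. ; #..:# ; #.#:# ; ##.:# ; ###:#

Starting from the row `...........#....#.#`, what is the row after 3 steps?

#..........##...###
##..........##...##
###..........##...#

###..........##...#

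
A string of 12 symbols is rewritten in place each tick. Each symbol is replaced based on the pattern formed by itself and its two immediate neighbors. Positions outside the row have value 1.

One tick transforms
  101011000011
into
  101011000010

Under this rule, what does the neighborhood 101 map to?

At position 1 the neighborhood is 101; the next row has 0 there.

0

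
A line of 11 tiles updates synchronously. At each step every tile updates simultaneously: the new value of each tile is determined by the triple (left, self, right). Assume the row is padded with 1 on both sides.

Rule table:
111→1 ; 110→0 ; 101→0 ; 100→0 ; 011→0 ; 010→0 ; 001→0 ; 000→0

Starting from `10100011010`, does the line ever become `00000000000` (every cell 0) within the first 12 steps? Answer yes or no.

step 1: 00000000000
all cells are 0 at step 1

yes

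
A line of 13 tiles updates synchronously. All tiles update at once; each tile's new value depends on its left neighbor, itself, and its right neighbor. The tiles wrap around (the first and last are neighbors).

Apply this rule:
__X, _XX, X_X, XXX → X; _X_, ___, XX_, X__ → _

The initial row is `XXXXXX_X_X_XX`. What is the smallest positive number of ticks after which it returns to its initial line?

tick 1: XXXXX_X_X_XXX
tick 2: XXXX_X_X_XXXX
tick 3: XXX_X_X_XXXXX
tick 4: XX_X_X_XXXXXX
tick 5: X_X_X_XXXXXXX
tick 6: _X_X_XXXXXXXX
tick 7: X_X_XXXXXXXX_
tick 8: _X_XXXXXXXX_X
tick 9: X_XXXXXXXX_X_
tick 10: _XXXXXXXX_X_X
tick 11: XXXXXXXX_X_X_
tick 12: XXXXXXX_X_X_X
tick 13: XXXXXX_X_X_XX

13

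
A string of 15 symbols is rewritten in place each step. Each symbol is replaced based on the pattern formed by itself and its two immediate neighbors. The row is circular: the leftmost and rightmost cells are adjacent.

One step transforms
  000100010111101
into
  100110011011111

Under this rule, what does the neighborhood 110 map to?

1

At position 12 the neighborhood is 110; the next row has 1 there.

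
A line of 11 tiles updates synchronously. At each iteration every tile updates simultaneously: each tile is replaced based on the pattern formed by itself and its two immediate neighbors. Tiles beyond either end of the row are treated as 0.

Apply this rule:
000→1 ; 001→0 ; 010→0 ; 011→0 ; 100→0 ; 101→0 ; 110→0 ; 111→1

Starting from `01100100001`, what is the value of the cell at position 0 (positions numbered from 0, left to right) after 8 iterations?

00000001100
11111100001
01111001100
00110000001
10000111100
00110011001
10000000000
00111111111
position 0 holds 0

0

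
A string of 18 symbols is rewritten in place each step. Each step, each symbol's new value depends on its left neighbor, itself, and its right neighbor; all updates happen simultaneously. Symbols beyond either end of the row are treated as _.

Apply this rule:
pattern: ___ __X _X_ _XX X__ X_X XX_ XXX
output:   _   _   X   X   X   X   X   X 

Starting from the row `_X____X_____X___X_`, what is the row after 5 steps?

step 1: _XX___XX____XX__XX
step 2: _XXX__XXX___XXX_XX
step 3: _XXXX_XXXX__XXXXXX
step 4: _XXXXXXXXXX_XXXXXX
step 5: _XXXXXXXXXXXXXXXXX

_XXXXXXXXXXXXXXXXX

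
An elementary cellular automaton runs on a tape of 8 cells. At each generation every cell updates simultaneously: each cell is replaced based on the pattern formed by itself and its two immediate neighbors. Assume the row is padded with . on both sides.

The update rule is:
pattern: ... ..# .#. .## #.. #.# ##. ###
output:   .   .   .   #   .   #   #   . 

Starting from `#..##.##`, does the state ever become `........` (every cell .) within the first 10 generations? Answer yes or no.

generation 1: ...#####
generation 2: ...#...#
generation 3: ........
all cells are . at generation 3

yes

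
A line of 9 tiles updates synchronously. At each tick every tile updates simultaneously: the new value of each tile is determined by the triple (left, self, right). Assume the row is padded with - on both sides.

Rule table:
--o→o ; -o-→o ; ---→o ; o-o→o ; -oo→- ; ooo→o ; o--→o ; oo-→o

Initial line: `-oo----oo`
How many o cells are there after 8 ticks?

tick 1: o-ooooo-o
tick 2: oo-oooooo
tick 3: -oo-ooooo
tick 4: o-oo-oooo
tick 5: oo-oo-ooo
tick 6: -oo-oo-oo
tick 7: o-oo-oo-o
tick 8: oo-oo-ooo
count of o: 7

7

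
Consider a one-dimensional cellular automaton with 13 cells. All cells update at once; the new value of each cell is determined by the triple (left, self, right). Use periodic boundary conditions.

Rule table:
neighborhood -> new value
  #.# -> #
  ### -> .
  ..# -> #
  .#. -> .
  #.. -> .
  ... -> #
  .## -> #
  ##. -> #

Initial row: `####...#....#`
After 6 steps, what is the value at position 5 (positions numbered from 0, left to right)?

...#.##..####
.##.###.##..#
#####.####.#.
#...###..##.#
#.###.#.#####
###.##.##....
position 5 holds #

#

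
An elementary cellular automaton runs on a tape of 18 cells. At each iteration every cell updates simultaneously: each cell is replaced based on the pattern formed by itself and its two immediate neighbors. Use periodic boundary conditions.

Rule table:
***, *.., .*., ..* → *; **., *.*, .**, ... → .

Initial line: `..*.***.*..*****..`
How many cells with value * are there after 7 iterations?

10

.**..*..***.***.*.
*..*****.*...*..**
.**.***..**.****.*
.....*.**....**..*
*...**...*..*..***
.*.*..*.*******.**
.*.****..*****....
count of *: 10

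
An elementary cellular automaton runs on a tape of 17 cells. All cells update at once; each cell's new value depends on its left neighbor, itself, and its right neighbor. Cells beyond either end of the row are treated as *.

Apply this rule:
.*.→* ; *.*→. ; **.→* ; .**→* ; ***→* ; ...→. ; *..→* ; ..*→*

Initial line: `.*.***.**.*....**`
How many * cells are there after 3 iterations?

iteration 1: .*.***.**.**..***
iteration 2: .*.***.**.*******
iteration 3: .*.***.**.*******
count of *: 13

13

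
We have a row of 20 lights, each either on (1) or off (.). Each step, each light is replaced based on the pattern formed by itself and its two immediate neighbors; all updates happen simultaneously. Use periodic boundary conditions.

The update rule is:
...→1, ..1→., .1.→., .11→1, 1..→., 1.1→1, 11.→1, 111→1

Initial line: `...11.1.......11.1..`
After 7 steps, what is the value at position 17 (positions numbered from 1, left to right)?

1

11.111..11111.111..1
111111..111111111..1
111111..111111111..1  (fixed point — unchanged through step 7)
position 17 holds 1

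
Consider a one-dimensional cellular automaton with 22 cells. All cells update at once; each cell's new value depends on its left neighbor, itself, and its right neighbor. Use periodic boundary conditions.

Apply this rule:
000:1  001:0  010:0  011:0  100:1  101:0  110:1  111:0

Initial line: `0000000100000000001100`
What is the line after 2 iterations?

0000011000000000110000

1111110011111111100111
0000011000000000110000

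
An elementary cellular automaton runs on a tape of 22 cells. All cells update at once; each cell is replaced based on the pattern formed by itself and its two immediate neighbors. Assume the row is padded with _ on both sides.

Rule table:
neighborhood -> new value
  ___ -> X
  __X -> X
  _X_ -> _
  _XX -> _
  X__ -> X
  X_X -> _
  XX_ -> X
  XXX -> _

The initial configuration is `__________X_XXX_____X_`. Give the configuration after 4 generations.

XXXXXXXXXX____XXXXXX_X
_________XXXXX_____X__
XXXXXXXXX____XXXXXX_XX
________XXXXX_____X__X

________XXXXX_____X__X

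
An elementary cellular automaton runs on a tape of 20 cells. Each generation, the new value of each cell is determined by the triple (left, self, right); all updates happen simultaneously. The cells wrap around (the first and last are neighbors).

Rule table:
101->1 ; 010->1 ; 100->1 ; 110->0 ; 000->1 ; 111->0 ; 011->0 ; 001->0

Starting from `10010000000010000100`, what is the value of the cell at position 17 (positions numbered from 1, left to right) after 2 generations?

11011111111011110110
00100000000100001001
position 17 holds 1

1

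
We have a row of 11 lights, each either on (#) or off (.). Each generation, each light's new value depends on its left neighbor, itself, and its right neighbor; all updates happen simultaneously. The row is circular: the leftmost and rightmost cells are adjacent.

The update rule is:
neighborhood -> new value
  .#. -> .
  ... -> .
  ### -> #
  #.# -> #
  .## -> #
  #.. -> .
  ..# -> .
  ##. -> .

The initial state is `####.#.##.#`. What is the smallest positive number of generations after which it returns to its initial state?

11

generation 1: ###.#.##.##
generation 2: ##.#.##.###
generation 3: #.#.##.####
generation 4: .#.##.#####
generation 5: #.##.#####.
generation 6: .##.#####.#
generation 7: ##.#####.#.
generation 8: #.#####.#.#
generation 9: .#####.#.##
generation 10: #####.#.##.
generation 11: ####.#.##.#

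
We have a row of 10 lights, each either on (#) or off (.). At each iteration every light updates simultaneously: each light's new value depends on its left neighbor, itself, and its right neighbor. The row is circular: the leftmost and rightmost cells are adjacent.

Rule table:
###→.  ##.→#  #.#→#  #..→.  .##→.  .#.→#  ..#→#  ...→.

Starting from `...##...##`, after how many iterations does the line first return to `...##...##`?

15

iteration 1: ..#.#..#.#
iteration 2: .####.####
iteration 3: #...##...#
iteration 4: #..#.#..#.
iteration 5: #.####.###
iteration 6: ##...##...
iteration 7: .#..#.#..#
iteration 8: ##.####.##
iteration 9: .##...##..
iteration 10: #.#..#.#..
iteration 11: ###.####.#
iteration 12: ..##...##.
iteration 13: .#.#..#.#.
iteration 14: ####.####.
iteration 15: ...##...##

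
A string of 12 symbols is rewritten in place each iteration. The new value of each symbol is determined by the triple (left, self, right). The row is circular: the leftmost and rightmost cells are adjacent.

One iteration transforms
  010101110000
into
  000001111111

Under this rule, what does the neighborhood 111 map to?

1

At position 6 the neighborhood is 111; the next row has 1 there.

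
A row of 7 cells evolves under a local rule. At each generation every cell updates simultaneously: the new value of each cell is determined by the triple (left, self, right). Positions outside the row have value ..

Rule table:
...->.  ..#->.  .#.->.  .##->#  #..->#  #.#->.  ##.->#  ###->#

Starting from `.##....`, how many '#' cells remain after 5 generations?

6

.###...
.####..
.#####.
.######
.######
count of #: 6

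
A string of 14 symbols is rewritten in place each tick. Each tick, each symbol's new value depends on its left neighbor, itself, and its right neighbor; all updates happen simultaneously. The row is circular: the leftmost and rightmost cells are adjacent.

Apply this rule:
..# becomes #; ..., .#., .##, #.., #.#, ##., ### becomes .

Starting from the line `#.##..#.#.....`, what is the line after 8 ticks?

......#.....#.

.....#.......#
....#.......#.
...#.......#..
..#.......#...
.#.......#....
#.......#.....
.......#.....#
......#.....#.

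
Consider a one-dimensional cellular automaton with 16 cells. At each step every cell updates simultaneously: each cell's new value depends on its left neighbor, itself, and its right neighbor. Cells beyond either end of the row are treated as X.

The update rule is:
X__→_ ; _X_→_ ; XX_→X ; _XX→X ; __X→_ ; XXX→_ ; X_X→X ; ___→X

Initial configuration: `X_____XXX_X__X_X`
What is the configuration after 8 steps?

____XXXXX_X____X

X_XXX_X_XX____XX
XXX_XX_XXX_XX_X_
__XXXXXX_XXXXX_X
__X____XXX___XXX
____XX_X_X_X_X__
_XX_XXX_X_X_X___
XXXXX_XX_X_X__X_
____XXXXX_X____X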